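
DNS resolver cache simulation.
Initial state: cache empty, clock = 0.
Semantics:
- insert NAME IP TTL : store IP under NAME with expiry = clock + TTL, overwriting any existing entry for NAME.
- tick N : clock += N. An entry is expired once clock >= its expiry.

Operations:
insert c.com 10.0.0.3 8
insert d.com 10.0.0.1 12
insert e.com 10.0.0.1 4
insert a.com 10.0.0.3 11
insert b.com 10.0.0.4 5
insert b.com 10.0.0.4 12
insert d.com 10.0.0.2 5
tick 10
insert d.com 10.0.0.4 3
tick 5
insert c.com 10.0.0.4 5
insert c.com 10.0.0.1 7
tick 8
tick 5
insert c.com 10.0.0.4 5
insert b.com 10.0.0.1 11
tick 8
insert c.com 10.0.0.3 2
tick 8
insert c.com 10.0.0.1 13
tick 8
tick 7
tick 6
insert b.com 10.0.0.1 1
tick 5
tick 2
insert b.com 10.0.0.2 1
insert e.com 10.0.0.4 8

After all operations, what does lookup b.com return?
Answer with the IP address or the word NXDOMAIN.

Op 1: insert c.com -> 10.0.0.3 (expiry=0+8=8). clock=0
Op 2: insert d.com -> 10.0.0.1 (expiry=0+12=12). clock=0
Op 3: insert e.com -> 10.0.0.1 (expiry=0+4=4). clock=0
Op 4: insert a.com -> 10.0.0.3 (expiry=0+11=11). clock=0
Op 5: insert b.com -> 10.0.0.4 (expiry=0+5=5). clock=0
Op 6: insert b.com -> 10.0.0.4 (expiry=0+12=12). clock=0
Op 7: insert d.com -> 10.0.0.2 (expiry=0+5=5). clock=0
Op 8: tick 10 -> clock=10. purged={c.com,d.com,e.com}
Op 9: insert d.com -> 10.0.0.4 (expiry=10+3=13). clock=10
Op 10: tick 5 -> clock=15. purged={a.com,b.com,d.com}
Op 11: insert c.com -> 10.0.0.4 (expiry=15+5=20). clock=15
Op 12: insert c.com -> 10.0.0.1 (expiry=15+7=22). clock=15
Op 13: tick 8 -> clock=23. purged={c.com}
Op 14: tick 5 -> clock=28.
Op 15: insert c.com -> 10.0.0.4 (expiry=28+5=33). clock=28
Op 16: insert b.com -> 10.0.0.1 (expiry=28+11=39). clock=28
Op 17: tick 8 -> clock=36. purged={c.com}
Op 18: insert c.com -> 10.0.0.3 (expiry=36+2=38). clock=36
Op 19: tick 8 -> clock=44. purged={b.com,c.com}
Op 20: insert c.com -> 10.0.0.1 (expiry=44+13=57). clock=44
Op 21: tick 8 -> clock=52.
Op 22: tick 7 -> clock=59. purged={c.com}
Op 23: tick 6 -> clock=65.
Op 24: insert b.com -> 10.0.0.1 (expiry=65+1=66). clock=65
Op 25: tick 5 -> clock=70. purged={b.com}
Op 26: tick 2 -> clock=72.
Op 27: insert b.com -> 10.0.0.2 (expiry=72+1=73). clock=72
Op 28: insert e.com -> 10.0.0.4 (expiry=72+8=80). clock=72
lookup b.com: present, ip=10.0.0.2 expiry=73 > clock=72

Answer: 10.0.0.2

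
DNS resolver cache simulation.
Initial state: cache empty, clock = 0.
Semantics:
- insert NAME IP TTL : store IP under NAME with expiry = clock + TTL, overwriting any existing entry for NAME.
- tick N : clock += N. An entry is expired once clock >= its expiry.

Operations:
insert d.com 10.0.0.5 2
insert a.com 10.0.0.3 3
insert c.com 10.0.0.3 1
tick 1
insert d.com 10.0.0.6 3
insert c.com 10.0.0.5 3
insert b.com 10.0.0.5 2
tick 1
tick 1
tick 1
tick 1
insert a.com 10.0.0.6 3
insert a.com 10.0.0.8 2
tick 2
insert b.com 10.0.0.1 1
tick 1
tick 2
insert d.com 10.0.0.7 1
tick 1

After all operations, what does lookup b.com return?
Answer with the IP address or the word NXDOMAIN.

Op 1: insert d.com -> 10.0.0.5 (expiry=0+2=2). clock=0
Op 2: insert a.com -> 10.0.0.3 (expiry=0+3=3). clock=0
Op 3: insert c.com -> 10.0.0.3 (expiry=0+1=1). clock=0
Op 4: tick 1 -> clock=1. purged={c.com}
Op 5: insert d.com -> 10.0.0.6 (expiry=1+3=4). clock=1
Op 6: insert c.com -> 10.0.0.5 (expiry=1+3=4). clock=1
Op 7: insert b.com -> 10.0.0.5 (expiry=1+2=3). clock=1
Op 8: tick 1 -> clock=2.
Op 9: tick 1 -> clock=3. purged={a.com,b.com}
Op 10: tick 1 -> clock=4. purged={c.com,d.com}
Op 11: tick 1 -> clock=5.
Op 12: insert a.com -> 10.0.0.6 (expiry=5+3=8). clock=5
Op 13: insert a.com -> 10.0.0.8 (expiry=5+2=7). clock=5
Op 14: tick 2 -> clock=7. purged={a.com}
Op 15: insert b.com -> 10.0.0.1 (expiry=7+1=8). clock=7
Op 16: tick 1 -> clock=8. purged={b.com}
Op 17: tick 2 -> clock=10.
Op 18: insert d.com -> 10.0.0.7 (expiry=10+1=11). clock=10
Op 19: tick 1 -> clock=11. purged={d.com}
lookup b.com: not in cache (expired or never inserted)

Answer: NXDOMAIN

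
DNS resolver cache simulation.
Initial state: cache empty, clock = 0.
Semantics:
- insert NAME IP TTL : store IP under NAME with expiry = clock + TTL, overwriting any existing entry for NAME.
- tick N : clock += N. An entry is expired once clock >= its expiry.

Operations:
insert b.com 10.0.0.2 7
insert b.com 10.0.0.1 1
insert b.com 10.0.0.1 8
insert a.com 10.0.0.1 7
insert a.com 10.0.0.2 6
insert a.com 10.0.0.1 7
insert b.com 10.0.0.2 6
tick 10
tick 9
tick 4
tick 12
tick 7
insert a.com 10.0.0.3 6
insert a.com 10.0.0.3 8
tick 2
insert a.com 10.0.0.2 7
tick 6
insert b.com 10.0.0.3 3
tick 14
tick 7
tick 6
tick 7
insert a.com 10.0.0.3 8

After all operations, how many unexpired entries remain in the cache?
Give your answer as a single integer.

Op 1: insert b.com -> 10.0.0.2 (expiry=0+7=7). clock=0
Op 2: insert b.com -> 10.0.0.1 (expiry=0+1=1). clock=0
Op 3: insert b.com -> 10.0.0.1 (expiry=0+8=8). clock=0
Op 4: insert a.com -> 10.0.0.1 (expiry=0+7=7). clock=0
Op 5: insert a.com -> 10.0.0.2 (expiry=0+6=6). clock=0
Op 6: insert a.com -> 10.0.0.1 (expiry=0+7=7). clock=0
Op 7: insert b.com -> 10.0.0.2 (expiry=0+6=6). clock=0
Op 8: tick 10 -> clock=10. purged={a.com,b.com}
Op 9: tick 9 -> clock=19.
Op 10: tick 4 -> clock=23.
Op 11: tick 12 -> clock=35.
Op 12: tick 7 -> clock=42.
Op 13: insert a.com -> 10.0.0.3 (expiry=42+6=48). clock=42
Op 14: insert a.com -> 10.0.0.3 (expiry=42+8=50). clock=42
Op 15: tick 2 -> clock=44.
Op 16: insert a.com -> 10.0.0.2 (expiry=44+7=51). clock=44
Op 17: tick 6 -> clock=50.
Op 18: insert b.com -> 10.0.0.3 (expiry=50+3=53). clock=50
Op 19: tick 14 -> clock=64. purged={a.com,b.com}
Op 20: tick 7 -> clock=71.
Op 21: tick 6 -> clock=77.
Op 22: tick 7 -> clock=84.
Op 23: insert a.com -> 10.0.0.3 (expiry=84+8=92). clock=84
Final cache (unexpired): {a.com} -> size=1

Answer: 1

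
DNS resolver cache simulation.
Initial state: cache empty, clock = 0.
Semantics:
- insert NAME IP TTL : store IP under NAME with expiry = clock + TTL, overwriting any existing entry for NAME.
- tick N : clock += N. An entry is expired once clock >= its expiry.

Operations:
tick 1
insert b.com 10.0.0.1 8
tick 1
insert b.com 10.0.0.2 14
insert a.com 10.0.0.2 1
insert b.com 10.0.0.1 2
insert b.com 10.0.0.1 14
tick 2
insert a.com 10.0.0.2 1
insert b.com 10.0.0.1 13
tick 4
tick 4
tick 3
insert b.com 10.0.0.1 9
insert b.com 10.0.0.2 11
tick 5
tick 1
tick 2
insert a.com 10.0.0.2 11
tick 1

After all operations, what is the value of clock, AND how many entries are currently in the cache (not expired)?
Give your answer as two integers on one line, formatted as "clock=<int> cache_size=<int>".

Answer: clock=24 cache_size=2

Derivation:
Op 1: tick 1 -> clock=1.
Op 2: insert b.com -> 10.0.0.1 (expiry=1+8=9). clock=1
Op 3: tick 1 -> clock=2.
Op 4: insert b.com -> 10.0.0.2 (expiry=2+14=16). clock=2
Op 5: insert a.com -> 10.0.0.2 (expiry=2+1=3). clock=2
Op 6: insert b.com -> 10.0.0.1 (expiry=2+2=4). clock=2
Op 7: insert b.com -> 10.0.0.1 (expiry=2+14=16). clock=2
Op 8: tick 2 -> clock=4. purged={a.com}
Op 9: insert a.com -> 10.0.0.2 (expiry=4+1=5). clock=4
Op 10: insert b.com -> 10.0.0.1 (expiry=4+13=17). clock=4
Op 11: tick 4 -> clock=8. purged={a.com}
Op 12: tick 4 -> clock=12.
Op 13: tick 3 -> clock=15.
Op 14: insert b.com -> 10.0.0.1 (expiry=15+9=24). clock=15
Op 15: insert b.com -> 10.0.0.2 (expiry=15+11=26). clock=15
Op 16: tick 5 -> clock=20.
Op 17: tick 1 -> clock=21.
Op 18: tick 2 -> clock=23.
Op 19: insert a.com -> 10.0.0.2 (expiry=23+11=34). clock=23
Op 20: tick 1 -> clock=24.
Final clock = 24
Final cache (unexpired): {a.com,b.com} -> size=2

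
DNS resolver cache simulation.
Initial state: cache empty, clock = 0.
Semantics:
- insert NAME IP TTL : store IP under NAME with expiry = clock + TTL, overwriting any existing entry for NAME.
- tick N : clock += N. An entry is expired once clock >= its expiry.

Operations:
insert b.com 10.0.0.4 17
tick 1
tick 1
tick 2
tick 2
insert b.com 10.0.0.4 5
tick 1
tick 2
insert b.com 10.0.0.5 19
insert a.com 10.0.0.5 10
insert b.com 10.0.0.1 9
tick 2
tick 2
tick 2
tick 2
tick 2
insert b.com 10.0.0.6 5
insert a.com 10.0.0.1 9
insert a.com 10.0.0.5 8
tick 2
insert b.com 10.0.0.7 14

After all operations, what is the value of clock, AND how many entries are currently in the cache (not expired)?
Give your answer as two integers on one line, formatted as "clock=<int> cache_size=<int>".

Op 1: insert b.com -> 10.0.0.4 (expiry=0+17=17). clock=0
Op 2: tick 1 -> clock=1.
Op 3: tick 1 -> clock=2.
Op 4: tick 2 -> clock=4.
Op 5: tick 2 -> clock=6.
Op 6: insert b.com -> 10.0.0.4 (expiry=6+5=11). clock=6
Op 7: tick 1 -> clock=7.
Op 8: tick 2 -> clock=9.
Op 9: insert b.com -> 10.0.0.5 (expiry=9+19=28). clock=9
Op 10: insert a.com -> 10.0.0.5 (expiry=9+10=19). clock=9
Op 11: insert b.com -> 10.0.0.1 (expiry=9+9=18). clock=9
Op 12: tick 2 -> clock=11.
Op 13: tick 2 -> clock=13.
Op 14: tick 2 -> clock=15.
Op 15: tick 2 -> clock=17.
Op 16: tick 2 -> clock=19. purged={a.com,b.com}
Op 17: insert b.com -> 10.0.0.6 (expiry=19+5=24). clock=19
Op 18: insert a.com -> 10.0.0.1 (expiry=19+9=28). clock=19
Op 19: insert a.com -> 10.0.0.5 (expiry=19+8=27). clock=19
Op 20: tick 2 -> clock=21.
Op 21: insert b.com -> 10.0.0.7 (expiry=21+14=35). clock=21
Final clock = 21
Final cache (unexpired): {a.com,b.com} -> size=2

Answer: clock=21 cache_size=2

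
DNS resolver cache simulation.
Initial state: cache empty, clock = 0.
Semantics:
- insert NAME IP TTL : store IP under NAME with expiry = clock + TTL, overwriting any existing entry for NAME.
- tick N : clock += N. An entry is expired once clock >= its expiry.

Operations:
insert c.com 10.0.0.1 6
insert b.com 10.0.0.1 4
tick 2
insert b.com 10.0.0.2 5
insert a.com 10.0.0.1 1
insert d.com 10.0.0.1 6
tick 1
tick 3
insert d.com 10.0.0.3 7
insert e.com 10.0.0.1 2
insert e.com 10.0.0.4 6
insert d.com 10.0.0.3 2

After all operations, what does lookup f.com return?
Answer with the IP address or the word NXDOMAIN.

Op 1: insert c.com -> 10.0.0.1 (expiry=0+6=6). clock=0
Op 2: insert b.com -> 10.0.0.1 (expiry=0+4=4). clock=0
Op 3: tick 2 -> clock=2.
Op 4: insert b.com -> 10.0.0.2 (expiry=2+5=7). clock=2
Op 5: insert a.com -> 10.0.0.1 (expiry=2+1=3). clock=2
Op 6: insert d.com -> 10.0.0.1 (expiry=2+6=8). clock=2
Op 7: tick 1 -> clock=3. purged={a.com}
Op 8: tick 3 -> clock=6. purged={c.com}
Op 9: insert d.com -> 10.0.0.3 (expiry=6+7=13). clock=6
Op 10: insert e.com -> 10.0.0.1 (expiry=6+2=8). clock=6
Op 11: insert e.com -> 10.0.0.4 (expiry=6+6=12). clock=6
Op 12: insert d.com -> 10.0.0.3 (expiry=6+2=8). clock=6
lookup f.com: not in cache (expired or never inserted)

Answer: NXDOMAIN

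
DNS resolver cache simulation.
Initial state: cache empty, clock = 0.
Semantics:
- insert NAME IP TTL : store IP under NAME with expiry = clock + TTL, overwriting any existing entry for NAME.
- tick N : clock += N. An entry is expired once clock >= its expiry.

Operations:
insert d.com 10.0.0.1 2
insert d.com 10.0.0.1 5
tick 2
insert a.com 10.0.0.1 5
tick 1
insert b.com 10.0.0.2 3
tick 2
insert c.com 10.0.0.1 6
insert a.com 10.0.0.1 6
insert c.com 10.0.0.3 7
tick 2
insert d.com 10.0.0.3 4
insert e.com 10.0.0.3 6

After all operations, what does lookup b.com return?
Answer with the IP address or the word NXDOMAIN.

Op 1: insert d.com -> 10.0.0.1 (expiry=0+2=2). clock=0
Op 2: insert d.com -> 10.0.0.1 (expiry=0+5=5). clock=0
Op 3: tick 2 -> clock=2.
Op 4: insert a.com -> 10.0.0.1 (expiry=2+5=7). clock=2
Op 5: tick 1 -> clock=3.
Op 6: insert b.com -> 10.0.0.2 (expiry=3+3=6). clock=3
Op 7: tick 2 -> clock=5. purged={d.com}
Op 8: insert c.com -> 10.0.0.1 (expiry=5+6=11). clock=5
Op 9: insert a.com -> 10.0.0.1 (expiry=5+6=11). clock=5
Op 10: insert c.com -> 10.0.0.3 (expiry=5+7=12). clock=5
Op 11: tick 2 -> clock=7. purged={b.com}
Op 12: insert d.com -> 10.0.0.3 (expiry=7+4=11). clock=7
Op 13: insert e.com -> 10.0.0.3 (expiry=7+6=13). clock=7
lookup b.com: not in cache (expired or never inserted)

Answer: NXDOMAIN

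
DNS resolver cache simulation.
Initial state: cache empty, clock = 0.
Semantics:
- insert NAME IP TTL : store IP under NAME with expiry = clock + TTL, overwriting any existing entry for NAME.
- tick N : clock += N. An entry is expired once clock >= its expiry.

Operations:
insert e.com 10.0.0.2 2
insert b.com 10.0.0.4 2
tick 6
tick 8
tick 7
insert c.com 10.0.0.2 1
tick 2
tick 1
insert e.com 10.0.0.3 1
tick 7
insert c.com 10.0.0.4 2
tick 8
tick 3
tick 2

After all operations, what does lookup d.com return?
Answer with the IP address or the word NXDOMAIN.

Op 1: insert e.com -> 10.0.0.2 (expiry=0+2=2). clock=0
Op 2: insert b.com -> 10.0.0.4 (expiry=0+2=2). clock=0
Op 3: tick 6 -> clock=6. purged={b.com,e.com}
Op 4: tick 8 -> clock=14.
Op 5: tick 7 -> clock=21.
Op 6: insert c.com -> 10.0.0.2 (expiry=21+1=22). clock=21
Op 7: tick 2 -> clock=23. purged={c.com}
Op 8: tick 1 -> clock=24.
Op 9: insert e.com -> 10.0.0.3 (expiry=24+1=25). clock=24
Op 10: tick 7 -> clock=31. purged={e.com}
Op 11: insert c.com -> 10.0.0.4 (expiry=31+2=33). clock=31
Op 12: tick 8 -> clock=39. purged={c.com}
Op 13: tick 3 -> clock=42.
Op 14: tick 2 -> clock=44.
lookup d.com: not in cache (expired or never inserted)

Answer: NXDOMAIN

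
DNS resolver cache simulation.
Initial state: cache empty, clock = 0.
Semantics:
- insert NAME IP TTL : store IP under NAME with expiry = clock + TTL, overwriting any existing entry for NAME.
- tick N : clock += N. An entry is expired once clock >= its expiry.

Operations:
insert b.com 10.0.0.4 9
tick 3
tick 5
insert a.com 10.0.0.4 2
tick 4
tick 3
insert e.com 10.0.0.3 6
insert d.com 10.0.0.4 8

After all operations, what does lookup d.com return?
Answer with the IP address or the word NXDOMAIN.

Answer: 10.0.0.4

Derivation:
Op 1: insert b.com -> 10.0.0.4 (expiry=0+9=9). clock=0
Op 2: tick 3 -> clock=3.
Op 3: tick 5 -> clock=8.
Op 4: insert a.com -> 10.0.0.4 (expiry=8+2=10). clock=8
Op 5: tick 4 -> clock=12. purged={a.com,b.com}
Op 6: tick 3 -> clock=15.
Op 7: insert e.com -> 10.0.0.3 (expiry=15+6=21). clock=15
Op 8: insert d.com -> 10.0.0.4 (expiry=15+8=23). clock=15
lookup d.com: present, ip=10.0.0.4 expiry=23 > clock=15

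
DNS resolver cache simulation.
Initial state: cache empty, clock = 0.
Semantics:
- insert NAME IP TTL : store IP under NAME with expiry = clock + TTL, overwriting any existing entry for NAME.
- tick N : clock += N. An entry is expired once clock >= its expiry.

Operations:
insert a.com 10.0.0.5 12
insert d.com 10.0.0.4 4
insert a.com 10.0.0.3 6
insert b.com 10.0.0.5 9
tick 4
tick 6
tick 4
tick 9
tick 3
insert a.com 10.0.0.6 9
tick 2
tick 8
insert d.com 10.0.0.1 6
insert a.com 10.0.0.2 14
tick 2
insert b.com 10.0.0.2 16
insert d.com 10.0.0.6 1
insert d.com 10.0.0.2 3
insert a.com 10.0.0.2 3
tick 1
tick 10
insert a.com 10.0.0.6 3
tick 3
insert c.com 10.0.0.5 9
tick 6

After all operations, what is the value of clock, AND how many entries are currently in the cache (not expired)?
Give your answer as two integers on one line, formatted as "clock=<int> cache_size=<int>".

Answer: clock=58 cache_size=1

Derivation:
Op 1: insert a.com -> 10.0.0.5 (expiry=0+12=12). clock=0
Op 2: insert d.com -> 10.0.0.4 (expiry=0+4=4). clock=0
Op 3: insert a.com -> 10.0.0.3 (expiry=0+6=6). clock=0
Op 4: insert b.com -> 10.0.0.5 (expiry=0+9=9). clock=0
Op 5: tick 4 -> clock=4. purged={d.com}
Op 6: tick 6 -> clock=10. purged={a.com,b.com}
Op 7: tick 4 -> clock=14.
Op 8: tick 9 -> clock=23.
Op 9: tick 3 -> clock=26.
Op 10: insert a.com -> 10.0.0.6 (expiry=26+9=35). clock=26
Op 11: tick 2 -> clock=28.
Op 12: tick 8 -> clock=36. purged={a.com}
Op 13: insert d.com -> 10.0.0.1 (expiry=36+6=42). clock=36
Op 14: insert a.com -> 10.0.0.2 (expiry=36+14=50). clock=36
Op 15: tick 2 -> clock=38.
Op 16: insert b.com -> 10.0.0.2 (expiry=38+16=54). clock=38
Op 17: insert d.com -> 10.0.0.6 (expiry=38+1=39). clock=38
Op 18: insert d.com -> 10.0.0.2 (expiry=38+3=41). clock=38
Op 19: insert a.com -> 10.0.0.2 (expiry=38+3=41). clock=38
Op 20: tick 1 -> clock=39.
Op 21: tick 10 -> clock=49. purged={a.com,d.com}
Op 22: insert a.com -> 10.0.0.6 (expiry=49+3=52). clock=49
Op 23: tick 3 -> clock=52. purged={a.com}
Op 24: insert c.com -> 10.0.0.5 (expiry=52+9=61). clock=52
Op 25: tick 6 -> clock=58. purged={b.com}
Final clock = 58
Final cache (unexpired): {c.com} -> size=1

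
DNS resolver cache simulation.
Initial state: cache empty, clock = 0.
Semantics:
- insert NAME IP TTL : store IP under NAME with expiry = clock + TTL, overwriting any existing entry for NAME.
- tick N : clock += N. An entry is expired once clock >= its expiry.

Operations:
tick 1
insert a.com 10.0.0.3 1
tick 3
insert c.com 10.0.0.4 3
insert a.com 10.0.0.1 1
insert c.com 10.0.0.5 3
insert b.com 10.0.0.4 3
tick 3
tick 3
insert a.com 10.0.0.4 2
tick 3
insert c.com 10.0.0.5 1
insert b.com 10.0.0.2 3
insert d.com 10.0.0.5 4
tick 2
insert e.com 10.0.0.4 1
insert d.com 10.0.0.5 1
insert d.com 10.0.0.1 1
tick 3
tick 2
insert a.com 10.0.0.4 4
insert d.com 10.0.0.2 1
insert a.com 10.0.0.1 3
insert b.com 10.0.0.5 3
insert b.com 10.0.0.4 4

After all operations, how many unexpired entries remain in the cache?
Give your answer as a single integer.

Op 1: tick 1 -> clock=1.
Op 2: insert a.com -> 10.0.0.3 (expiry=1+1=2). clock=1
Op 3: tick 3 -> clock=4. purged={a.com}
Op 4: insert c.com -> 10.0.0.4 (expiry=4+3=7). clock=4
Op 5: insert a.com -> 10.0.0.1 (expiry=4+1=5). clock=4
Op 6: insert c.com -> 10.0.0.5 (expiry=4+3=7). clock=4
Op 7: insert b.com -> 10.0.0.4 (expiry=4+3=7). clock=4
Op 8: tick 3 -> clock=7. purged={a.com,b.com,c.com}
Op 9: tick 3 -> clock=10.
Op 10: insert a.com -> 10.0.0.4 (expiry=10+2=12). clock=10
Op 11: tick 3 -> clock=13. purged={a.com}
Op 12: insert c.com -> 10.0.0.5 (expiry=13+1=14). clock=13
Op 13: insert b.com -> 10.0.0.2 (expiry=13+3=16). clock=13
Op 14: insert d.com -> 10.0.0.5 (expiry=13+4=17). clock=13
Op 15: tick 2 -> clock=15. purged={c.com}
Op 16: insert e.com -> 10.0.0.4 (expiry=15+1=16). clock=15
Op 17: insert d.com -> 10.0.0.5 (expiry=15+1=16). clock=15
Op 18: insert d.com -> 10.0.0.1 (expiry=15+1=16). clock=15
Op 19: tick 3 -> clock=18. purged={b.com,d.com,e.com}
Op 20: tick 2 -> clock=20.
Op 21: insert a.com -> 10.0.0.4 (expiry=20+4=24). clock=20
Op 22: insert d.com -> 10.0.0.2 (expiry=20+1=21). clock=20
Op 23: insert a.com -> 10.0.0.1 (expiry=20+3=23). clock=20
Op 24: insert b.com -> 10.0.0.5 (expiry=20+3=23). clock=20
Op 25: insert b.com -> 10.0.0.4 (expiry=20+4=24). clock=20
Final cache (unexpired): {a.com,b.com,d.com} -> size=3

Answer: 3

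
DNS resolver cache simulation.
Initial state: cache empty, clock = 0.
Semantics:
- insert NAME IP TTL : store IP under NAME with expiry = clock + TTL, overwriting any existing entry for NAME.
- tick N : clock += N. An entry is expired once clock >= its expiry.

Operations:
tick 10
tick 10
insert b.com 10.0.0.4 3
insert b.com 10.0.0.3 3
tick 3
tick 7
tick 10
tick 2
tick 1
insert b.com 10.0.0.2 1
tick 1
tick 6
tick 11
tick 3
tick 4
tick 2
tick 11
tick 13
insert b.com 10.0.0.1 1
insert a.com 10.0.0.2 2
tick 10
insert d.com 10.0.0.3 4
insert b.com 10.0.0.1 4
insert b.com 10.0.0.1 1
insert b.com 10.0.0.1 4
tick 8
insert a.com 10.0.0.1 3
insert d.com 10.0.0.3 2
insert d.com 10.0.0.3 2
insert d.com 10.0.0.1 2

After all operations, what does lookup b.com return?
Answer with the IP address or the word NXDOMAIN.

Answer: NXDOMAIN

Derivation:
Op 1: tick 10 -> clock=10.
Op 2: tick 10 -> clock=20.
Op 3: insert b.com -> 10.0.0.4 (expiry=20+3=23). clock=20
Op 4: insert b.com -> 10.0.0.3 (expiry=20+3=23). clock=20
Op 5: tick 3 -> clock=23. purged={b.com}
Op 6: tick 7 -> clock=30.
Op 7: tick 10 -> clock=40.
Op 8: tick 2 -> clock=42.
Op 9: tick 1 -> clock=43.
Op 10: insert b.com -> 10.0.0.2 (expiry=43+1=44). clock=43
Op 11: tick 1 -> clock=44. purged={b.com}
Op 12: tick 6 -> clock=50.
Op 13: tick 11 -> clock=61.
Op 14: tick 3 -> clock=64.
Op 15: tick 4 -> clock=68.
Op 16: tick 2 -> clock=70.
Op 17: tick 11 -> clock=81.
Op 18: tick 13 -> clock=94.
Op 19: insert b.com -> 10.0.0.1 (expiry=94+1=95). clock=94
Op 20: insert a.com -> 10.0.0.2 (expiry=94+2=96). clock=94
Op 21: tick 10 -> clock=104. purged={a.com,b.com}
Op 22: insert d.com -> 10.0.0.3 (expiry=104+4=108). clock=104
Op 23: insert b.com -> 10.0.0.1 (expiry=104+4=108). clock=104
Op 24: insert b.com -> 10.0.0.1 (expiry=104+1=105). clock=104
Op 25: insert b.com -> 10.0.0.1 (expiry=104+4=108). clock=104
Op 26: tick 8 -> clock=112. purged={b.com,d.com}
Op 27: insert a.com -> 10.0.0.1 (expiry=112+3=115). clock=112
Op 28: insert d.com -> 10.0.0.3 (expiry=112+2=114). clock=112
Op 29: insert d.com -> 10.0.0.3 (expiry=112+2=114). clock=112
Op 30: insert d.com -> 10.0.0.1 (expiry=112+2=114). clock=112
lookup b.com: not in cache (expired or never inserted)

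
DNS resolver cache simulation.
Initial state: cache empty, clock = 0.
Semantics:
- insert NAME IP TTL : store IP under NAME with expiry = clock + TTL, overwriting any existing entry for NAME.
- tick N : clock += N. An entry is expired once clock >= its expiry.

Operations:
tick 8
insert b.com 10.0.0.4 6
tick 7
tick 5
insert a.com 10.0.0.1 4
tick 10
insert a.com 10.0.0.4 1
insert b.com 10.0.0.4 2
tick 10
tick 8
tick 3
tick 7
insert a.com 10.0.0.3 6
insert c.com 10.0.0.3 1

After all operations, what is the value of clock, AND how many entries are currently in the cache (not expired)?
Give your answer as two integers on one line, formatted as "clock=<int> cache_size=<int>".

Answer: clock=58 cache_size=2

Derivation:
Op 1: tick 8 -> clock=8.
Op 2: insert b.com -> 10.0.0.4 (expiry=8+6=14). clock=8
Op 3: tick 7 -> clock=15. purged={b.com}
Op 4: tick 5 -> clock=20.
Op 5: insert a.com -> 10.0.0.1 (expiry=20+4=24). clock=20
Op 6: tick 10 -> clock=30. purged={a.com}
Op 7: insert a.com -> 10.0.0.4 (expiry=30+1=31). clock=30
Op 8: insert b.com -> 10.0.0.4 (expiry=30+2=32). clock=30
Op 9: tick 10 -> clock=40. purged={a.com,b.com}
Op 10: tick 8 -> clock=48.
Op 11: tick 3 -> clock=51.
Op 12: tick 7 -> clock=58.
Op 13: insert a.com -> 10.0.0.3 (expiry=58+6=64). clock=58
Op 14: insert c.com -> 10.0.0.3 (expiry=58+1=59). clock=58
Final clock = 58
Final cache (unexpired): {a.com,c.com} -> size=2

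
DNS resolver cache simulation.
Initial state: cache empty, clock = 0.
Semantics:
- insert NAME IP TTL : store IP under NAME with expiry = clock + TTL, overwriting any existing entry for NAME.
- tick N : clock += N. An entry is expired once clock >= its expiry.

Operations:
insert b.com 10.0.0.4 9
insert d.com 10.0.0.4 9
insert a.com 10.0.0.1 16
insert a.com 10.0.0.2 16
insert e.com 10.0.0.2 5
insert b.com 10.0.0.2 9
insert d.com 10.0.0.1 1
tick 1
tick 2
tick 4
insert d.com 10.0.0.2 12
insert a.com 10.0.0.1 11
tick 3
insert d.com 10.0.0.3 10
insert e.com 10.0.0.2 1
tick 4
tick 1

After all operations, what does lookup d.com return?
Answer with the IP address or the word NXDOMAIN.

Op 1: insert b.com -> 10.0.0.4 (expiry=0+9=9). clock=0
Op 2: insert d.com -> 10.0.0.4 (expiry=0+9=9). clock=0
Op 3: insert a.com -> 10.0.0.1 (expiry=0+16=16). clock=0
Op 4: insert a.com -> 10.0.0.2 (expiry=0+16=16). clock=0
Op 5: insert e.com -> 10.0.0.2 (expiry=0+5=5). clock=0
Op 6: insert b.com -> 10.0.0.2 (expiry=0+9=9). clock=0
Op 7: insert d.com -> 10.0.0.1 (expiry=0+1=1). clock=0
Op 8: tick 1 -> clock=1. purged={d.com}
Op 9: tick 2 -> clock=3.
Op 10: tick 4 -> clock=7. purged={e.com}
Op 11: insert d.com -> 10.0.0.2 (expiry=7+12=19). clock=7
Op 12: insert a.com -> 10.0.0.1 (expiry=7+11=18). clock=7
Op 13: tick 3 -> clock=10. purged={b.com}
Op 14: insert d.com -> 10.0.0.3 (expiry=10+10=20). clock=10
Op 15: insert e.com -> 10.0.0.2 (expiry=10+1=11). clock=10
Op 16: tick 4 -> clock=14. purged={e.com}
Op 17: tick 1 -> clock=15.
lookup d.com: present, ip=10.0.0.3 expiry=20 > clock=15

Answer: 10.0.0.3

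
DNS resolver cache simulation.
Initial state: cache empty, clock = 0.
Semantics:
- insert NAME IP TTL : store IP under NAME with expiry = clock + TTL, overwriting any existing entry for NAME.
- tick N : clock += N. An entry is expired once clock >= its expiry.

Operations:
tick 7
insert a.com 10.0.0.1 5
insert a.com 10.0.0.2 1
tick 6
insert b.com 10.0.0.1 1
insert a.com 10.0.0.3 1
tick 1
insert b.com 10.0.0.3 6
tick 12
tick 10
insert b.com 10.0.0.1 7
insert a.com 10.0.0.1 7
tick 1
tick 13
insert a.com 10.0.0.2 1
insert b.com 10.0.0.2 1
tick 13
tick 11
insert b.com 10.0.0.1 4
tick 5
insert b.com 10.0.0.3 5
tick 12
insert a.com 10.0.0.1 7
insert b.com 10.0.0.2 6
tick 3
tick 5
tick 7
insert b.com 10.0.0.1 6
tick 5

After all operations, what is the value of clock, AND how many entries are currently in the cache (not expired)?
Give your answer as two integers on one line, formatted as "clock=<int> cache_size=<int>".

Answer: clock=111 cache_size=1

Derivation:
Op 1: tick 7 -> clock=7.
Op 2: insert a.com -> 10.0.0.1 (expiry=7+5=12). clock=7
Op 3: insert a.com -> 10.0.0.2 (expiry=7+1=8). clock=7
Op 4: tick 6 -> clock=13. purged={a.com}
Op 5: insert b.com -> 10.0.0.1 (expiry=13+1=14). clock=13
Op 6: insert a.com -> 10.0.0.3 (expiry=13+1=14). clock=13
Op 7: tick 1 -> clock=14. purged={a.com,b.com}
Op 8: insert b.com -> 10.0.0.3 (expiry=14+6=20). clock=14
Op 9: tick 12 -> clock=26. purged={b.com}
Op 10: tick 10 -> clock=36.
Op 11: insert b.com -> 10.0.0.1 (expiry=36+7=43). clock=36
Op 12: insert a.com -> 10.0.0.1 (expiry=36+7=43). clock=36
Op 13: tick 1 -> clock=37.
Op 14: tick 13 -> clock=50. purged={a.com,b.com}
Op 15: insert a.com -> 10.0.0.2 (expiry=50+1=51). clock=50
Op 16: insert b.com -> 10.0.0.2 (expiry=50+1=51). clock=50
Op 17: tick 13 -> clock=63. purged={a.com,b.com}
Op 18: tick 11 -> clock=74.
Op 19: insert b.com -> 10.0.0.1 (expiry=74+4=78). clock=74
Op 20: tick 5 -> clock=79. purged={b.com}
Op 21: insert b.com -> 10.0.0.3 (expiry=79+5=84). clock=79
Op 22: tick 12 -> clock=91. purged={b.com}
Op 23: insert a.com -> 10.0.0.1 (expiry=91+7=98). clock=91
Op 24: insert b.com -> 10.0.0.2 (expiry=91+6=97). clock=91
Op 25: tick 3 -> clock=94.
Op 26: tick 5 -> clock=99. purged={a.com,b.com}
Op 27: tick 7 -> clock=106.
Op 28: insert b.com -> 10.0.0.1 (expiry=106+6=112). clock=106
Op 29: tick 5 -> clock=111.
Final clock = 111
Final cache (unexpired): {b.com} -> size=1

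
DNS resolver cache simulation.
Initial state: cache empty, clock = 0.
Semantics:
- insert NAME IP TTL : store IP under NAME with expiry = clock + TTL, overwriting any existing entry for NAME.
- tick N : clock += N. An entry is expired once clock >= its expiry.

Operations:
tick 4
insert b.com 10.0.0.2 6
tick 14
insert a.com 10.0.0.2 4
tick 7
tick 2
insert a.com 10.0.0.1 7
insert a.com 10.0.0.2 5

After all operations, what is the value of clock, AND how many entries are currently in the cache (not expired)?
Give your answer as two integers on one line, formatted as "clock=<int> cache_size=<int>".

Answer: clock=27 cache_size=1

Derivation:
Op 1: tick 4 -> clock=4.
Op 2: insert b.com -> 10.0.0.2 (expiry=4+6=10). clock=4
Op 3: tick 14 -> clock=18. purged={b.com}
Op 4: insert a.com -> 10.0.0.2 (expiry=18+4=22). clock=18
Op 5: tick 7 -> clock=25. purged={a.com}
Op 6: tick 2 -> clock=27.
Op 7: insert a.com -> 10.0.0.1 (expiry=27+7=34). clock=27
Op 8: insert a.com -> 10.0.0.2 (expiry=27+5=32). clock=27
Final clock = 27
Final cache (unexpired): {a.com} -> size=1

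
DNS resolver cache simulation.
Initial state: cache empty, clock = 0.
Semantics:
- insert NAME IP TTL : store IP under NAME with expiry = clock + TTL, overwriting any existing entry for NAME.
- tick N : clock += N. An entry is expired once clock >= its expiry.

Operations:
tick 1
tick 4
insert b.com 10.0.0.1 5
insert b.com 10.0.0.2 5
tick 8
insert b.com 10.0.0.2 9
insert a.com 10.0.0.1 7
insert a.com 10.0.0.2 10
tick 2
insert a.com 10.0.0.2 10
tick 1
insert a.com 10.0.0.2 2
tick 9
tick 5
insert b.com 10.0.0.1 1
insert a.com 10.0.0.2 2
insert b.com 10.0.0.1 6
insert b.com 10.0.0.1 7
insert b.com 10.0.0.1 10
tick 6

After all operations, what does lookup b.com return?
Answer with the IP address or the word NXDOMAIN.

Answer: 10.0.0.1

Derivation:
Op 1: tick 1 -> clock=1.
Op 2: tick 4 -> clock=5.
Op 3: insert b.com -> 10.0.0.1 (expiry=5+5=10). clock=5
Op 4: insert b.com -> 10.0.0.2 (expiry=5+5=10). clock=5
Op 5: tick 8 -> clock=13. purged={b.com}
Op 6: insert b.com -> 10.0.0.2 (expiry=13+9=22). clock=13
Op 7: insert a.com -> 10.0.0.1 (expiry=13+7=20). clock=13
Op 8: insert a.com -> 10.0.0.2 (expiry=13+10=23). clock=13
Op 9: tick 2 -> clock=15.
Op 10: insert a.com -> 10.0.0.2 (expiry=15+10=25). clock=15
Op 11: tick 1 -> clock=16.
Op 12: insert a.com -> 10.0.0.2 (expiry=16+2=18). clock=16
Op 13: tick 9 -> clock=25. purged={a.com,b.com}
Op 14: tick 5 -> clock=30.
Op 15: insert b.com -> 10.0.0.1 (expiry=30+1=31). clock=30
Op 16: insert a.com -> 10.0.0.2 (expiry=30+2=32). clock=30
Op 17: insert b.com -> 10.0.0.1 (expiry=30+6=36). clock=30
Op 18: insert b.com -> 10.0.0.1 (expiry=30+7=37). clock=30
Op 19: insert b.com -> 10.0.0.1 (expiry=30+10=40). clock=30
Op 20: tick 6 -> clock=36. purged={a.com}
lookup b.com: present, ip=10.0.0.1 expiry=40 > clock=36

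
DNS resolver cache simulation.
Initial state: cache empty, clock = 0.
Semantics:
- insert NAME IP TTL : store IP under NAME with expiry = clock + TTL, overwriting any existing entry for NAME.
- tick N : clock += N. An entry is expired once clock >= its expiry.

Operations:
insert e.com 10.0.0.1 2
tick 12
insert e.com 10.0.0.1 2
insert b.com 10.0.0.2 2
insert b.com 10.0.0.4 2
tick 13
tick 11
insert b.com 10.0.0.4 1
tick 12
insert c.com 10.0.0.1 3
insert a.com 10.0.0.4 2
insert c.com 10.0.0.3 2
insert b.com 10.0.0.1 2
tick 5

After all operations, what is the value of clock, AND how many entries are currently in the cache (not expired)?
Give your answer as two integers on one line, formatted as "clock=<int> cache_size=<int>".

Answer: clock=53 cache_size=0

Derivation:
Op 1: insert e.com -> 10.0.0.1 (expiry=0+2=2). clock=0
Op 2: tick 12 -> clock=12. purged={e.com}
Op 3: insert e.com -> 10.0.0.1 (expiry=12+2=14). clock=12
Op 4: insert b.com -> 10.0.0.2 (expiry=12+2=14). clock=12
Op 5: insert b.com -> 10.0.0.4 (expiry=12+2=14). clock=12
Op 6: tick 13 -> clock=25. purged={b.com,e.com}
Op 7: tick 11 -> clock=36.
Op 8: insert b.com -> 10.0.0.4 (expiry=36+1=37). clock=36
Op 9: tick 12 -> clock=48. purged={b.com}
Op 10: insert c.com -> 10.0.0.1 (expiry=48+3=51). clock=48
Op 11: insert a.com -> 10.0.0.4 (expiry=48+2=50). clock=48
Op 12: insert c.com -> 10.0.0.3 (expiry=48+2=50). clock=48
Op 13: insert b.com -> 10.0.0.1 (expiry=48+2=50). clock=48
Op 14: tick 5 -> clock=53. purged={a.com,b.com,c.com}
Final clock = 53
Final cache (unexpired): {} -> size=0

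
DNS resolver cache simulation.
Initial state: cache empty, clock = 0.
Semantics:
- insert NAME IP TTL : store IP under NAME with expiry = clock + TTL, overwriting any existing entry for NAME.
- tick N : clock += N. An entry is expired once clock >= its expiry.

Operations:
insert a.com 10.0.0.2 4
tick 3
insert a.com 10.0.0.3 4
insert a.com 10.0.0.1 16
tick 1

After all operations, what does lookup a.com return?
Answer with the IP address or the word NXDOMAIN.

Op 1: insert a.com -> 10.0.0.2 (expiry=0+4=4). clock=0
Op 2: tick 3 -> clock=3.
Op 3: insert a.com -> 10.0.0.3 (expiry=3+4=7). clock=3
Op 4: insert a.com -> 10.0.0.1 (expiry=3+16=19). clock=3
Op 5: tick 1 -> clock=4.
lookup a.com: present, ip=10.0.0.1 expiry=19 > clock=4

Answer: 10.0.0.1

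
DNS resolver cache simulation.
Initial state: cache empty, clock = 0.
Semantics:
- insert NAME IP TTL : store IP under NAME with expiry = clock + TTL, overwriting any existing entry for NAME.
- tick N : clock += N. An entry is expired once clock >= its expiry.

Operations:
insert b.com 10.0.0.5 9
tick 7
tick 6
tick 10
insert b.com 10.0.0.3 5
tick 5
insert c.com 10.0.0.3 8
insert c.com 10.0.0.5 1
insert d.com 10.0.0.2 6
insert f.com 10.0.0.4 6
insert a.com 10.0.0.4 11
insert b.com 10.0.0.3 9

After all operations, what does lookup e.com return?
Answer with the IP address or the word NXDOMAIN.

Answer: NXDOMAIN

Derivation:
Op 1: insert b.com -> 10.0.0.5 (expiry=0+9=9). clock=0
Op 2: tick 7 -> clock=7.
Op 3: tick 6 -> clock=13. purged={b.com}
Op 4: tick 10 -> clock=23.
Op 5: insert b.com -> 10.0.0.3 (expiry=23+5=28). clock=23
Op 6: tick 5 -> clock=28. purged={b.com}
Op 7: insert c.com -> 10.0.0.3 (expiry=28+8=36). clock=28
Op 8: insert c.com -> 10.0.0.5 (expiry=28+1=29). clock=28
Op 9: insert d.com -> 10.0.0.2 (expiry=28+6=34). clock=28
Op 10: insert f.com -> 10.0.0.4 (expiry=28+6=34). clock=28
Op 11: insert a.com -> 10.0.0.4 (expiry=28+11=39). clock=28
Op 12: insert b.com -> 10.0.0.3 (expiry=28+9=37). clock=28
lookup e.com: not in cache (expired or never inserted)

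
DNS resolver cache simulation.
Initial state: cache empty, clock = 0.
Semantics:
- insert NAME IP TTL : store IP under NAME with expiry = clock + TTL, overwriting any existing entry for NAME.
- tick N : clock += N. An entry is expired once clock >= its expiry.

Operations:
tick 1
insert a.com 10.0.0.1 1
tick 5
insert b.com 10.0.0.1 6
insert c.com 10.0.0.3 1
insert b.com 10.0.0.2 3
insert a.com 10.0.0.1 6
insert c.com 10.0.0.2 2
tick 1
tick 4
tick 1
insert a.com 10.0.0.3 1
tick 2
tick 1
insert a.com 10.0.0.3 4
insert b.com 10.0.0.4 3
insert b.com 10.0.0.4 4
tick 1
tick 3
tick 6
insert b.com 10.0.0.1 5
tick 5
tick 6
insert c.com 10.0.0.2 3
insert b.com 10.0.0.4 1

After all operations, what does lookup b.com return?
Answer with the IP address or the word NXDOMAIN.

Op 1: tick 1 -> clock=1.
Op 2: insert a.com -> 10.0.0.1 (expiry=1+1=2). clock=1
Op 3: tick 5 -> clock=6. purged={a.com}
Op 4: insert b.com -> 10.0.0.1 (expiry=6+6=12). clock=6
Op 5: insert c.com -> 10.0.0.3 (expiry=6+1=7). clock=6
Op 6: insert b.com -> 10.0.0.2 (expiry=6+3=9). clock=6
Op 7: insert a.com -> 10.0.0.1 (expiry=6+6=12). clock=6
Op 8: insert c.com -> 10.0.0.2 (expiry=6+2=8). clock=6
Op 9: tick 1 -> clock=7.
Op 10: tick 4 -> clock=11. purged={b.com,c.com}
Op 11: tick 1 -> clock=12. purged={a.com}
Op 12: insert a.com -> 10.0.0.3 (expiry=12+1=13). clock=12
Op 13: tick 2 -> clock=14. purged={a.com}
Op 14: tick 1 -> clock=15.
Op 15: insert a.com -> 10.0.0.3 (expiry=15+4=19). clock=15
Op 16: insert b.com -> 10.0.0.4 (expiry=15+3=18). clock=15
Op 17: insert b.com -> 10.0.0.4 (expiry=15+4=19). clock=15
Op 18: tick 1 -> clock=16.
Op 19: tick 3 -> clock=19. purged={a.com,b.com}
Op 20: tick 6 -> clock=25.
Op 21: insert b.com -> 10.0.0.1 (expiry=25+5=30). clock=25
Op 22: tick 5 -> clock=30. purged={b.com}
Op 23: tick 6 -> clock=36.
Op 24: insert c.com -> 10.0.0.2 (expiry=36+3=39). clock=36
Op 25: insert b.com -> 10.0.0.4 (expiry=36+1=37). clock=36
lookup b.com: present, ip=10.0.0.4 expiry=37 > clock=36

Answer: 10.0.0.4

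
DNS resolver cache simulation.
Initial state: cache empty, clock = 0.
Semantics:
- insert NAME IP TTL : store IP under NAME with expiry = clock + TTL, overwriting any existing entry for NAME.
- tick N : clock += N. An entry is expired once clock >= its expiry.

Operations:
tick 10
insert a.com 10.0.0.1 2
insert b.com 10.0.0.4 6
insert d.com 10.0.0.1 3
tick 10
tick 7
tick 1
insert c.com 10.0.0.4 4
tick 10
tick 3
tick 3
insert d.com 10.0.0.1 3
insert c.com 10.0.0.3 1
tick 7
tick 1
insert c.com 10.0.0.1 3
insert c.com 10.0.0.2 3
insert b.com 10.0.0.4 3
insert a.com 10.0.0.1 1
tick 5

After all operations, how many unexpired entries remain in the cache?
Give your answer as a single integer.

Op 1: tick 10 -> clock=10.
Op 2: insert a.com -> 10.0.0.1 (expiry=10+2=12). clock=10
Op 3: insert b.com -> 10.0.0.4 (expiry=10+6=16). clock=10
Op 4: insert d.com -> 10.0.0.1 (expiry=10+3=13). clock=10
Op 5: tick 10 -> clock=20. purged={a.com,b.com,d.com}
Op 6: tick 7 -> clock=27.
Op 7: tick 1 -> clock=28.
Op 8: insert c.com -> 10.0.0.4 (expiry=28+4=32). clock=28
Op 9: tick 10 -> clock=38. purged={c.com}
Op 10: tick 3 -> clock=41.
Op 11: tick 3 -> clock=44.
Op 12: insert d.com -> 10.0.0.1 (expiry=44+3=47). clock=44
Op 13: insert c.com -> 10.0.0.3 (expiry=44+1=45). clock=44
Op 14: tick 7 -> clock=51. purged={c.com,d.com}
Op 15: tick 1 -> clock=52.
Op 16: insert c.com -> 10.0.0.1 (expiry=52+3=55). clock=52
Op 17: insert c.com -> 10.0.0.2 (expiry=52+3=55). clock=52
Op 18: insert b.com -> 10.0.0.4 (expiry=52+3=55). clock=52
Op 19: insert a.com -> 10.0.0.1 (expiry=52+1=53). clock=52
Op 20: tick 5 -> clock=57. purged={a.com,b.com,c.com}
Final cache (unexpired): {} -> size=0

Answer: 0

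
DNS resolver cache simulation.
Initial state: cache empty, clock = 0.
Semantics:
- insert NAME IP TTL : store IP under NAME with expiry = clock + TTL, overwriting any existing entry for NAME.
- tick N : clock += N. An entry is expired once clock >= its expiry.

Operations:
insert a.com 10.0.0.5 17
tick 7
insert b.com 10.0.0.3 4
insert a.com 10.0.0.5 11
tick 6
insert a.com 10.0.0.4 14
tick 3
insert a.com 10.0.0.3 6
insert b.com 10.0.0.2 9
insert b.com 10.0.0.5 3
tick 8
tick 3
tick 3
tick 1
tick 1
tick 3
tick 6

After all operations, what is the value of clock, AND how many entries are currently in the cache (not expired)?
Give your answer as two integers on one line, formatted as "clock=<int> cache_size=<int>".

Op 1: insert a.com -> 10.0.0.5 (expiry=0+17=17). clock=0
Op 2: tick 7 -> clock=7.
Op 3: insert b.com -> 10.0.0.3 (expiry=7+4=11). clock=7
Op 4: insert a.com -> 10.0.0.5 (expiry=7+11=18). clock=7
Op 5: tick 6 -> clock=13. purged={b.com}
Op 6: insert a.com -> 10.0.0.4 (expiry=13+14=27). clock=13
Op 7: tick 3 -> clock=16.
Op 8: insert a.com -> 10.0.0.3 (expiry=16+6=22). clock=16
Op 9: insert b.com -> 10.0.0.2 (expiry=16+9=25). clock=16
Op 10: insert b.com -> 10.0.0.5 (expiry=16+3=19). clock=16
Op 11: tick 8 -> clock=24. purged={a.com,b.com}
Op 12: tick 3 -> clock=27.
Op 13: tick 3 -> clock=30.
Op 14: tick 1 -> clock=31.
Op 15: tick 1 -> clock=32.
Op 16: tick 3 -> clock=35.
Op 17: tick 6 -> clock=41.
Final clock = 41
Final cache (unexpired): {} -> size=0

Answer: clock=41 cache_size=0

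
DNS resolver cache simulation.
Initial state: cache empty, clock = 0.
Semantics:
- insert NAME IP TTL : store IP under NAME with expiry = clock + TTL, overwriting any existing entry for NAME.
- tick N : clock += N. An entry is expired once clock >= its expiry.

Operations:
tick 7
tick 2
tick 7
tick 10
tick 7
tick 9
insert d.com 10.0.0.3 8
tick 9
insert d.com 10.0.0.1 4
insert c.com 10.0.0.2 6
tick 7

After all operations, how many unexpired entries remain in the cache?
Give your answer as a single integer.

Answer: 0

Derivation:
Op 1: tick 7 -> clock=7.
Op 2: tick 2 -> clock=9.
Op 3: tick 7 -> clock=16.
Op 4: tick 10 -> clock=26.
Op 5: tick 7 -> clock=33.
Op 6: tick 9 -> clock=42.
Op 7: insert d.com -> 10.0.0.3 (expiry=42+8=50). clock=42
Op 8: tick 9 -> clock=51. purged={d.com}
Op 9: insert d.com -> 10.0.0.1 (expiry=51+4=55). clock=51
Op 10: insert c.com -> 10.0.0.2 (expiry=51+6=57). clock=51
Op 11: tick 7 -> clock=58. purged={c.com,d.com}
Final cache (unexpired): {} -> size=0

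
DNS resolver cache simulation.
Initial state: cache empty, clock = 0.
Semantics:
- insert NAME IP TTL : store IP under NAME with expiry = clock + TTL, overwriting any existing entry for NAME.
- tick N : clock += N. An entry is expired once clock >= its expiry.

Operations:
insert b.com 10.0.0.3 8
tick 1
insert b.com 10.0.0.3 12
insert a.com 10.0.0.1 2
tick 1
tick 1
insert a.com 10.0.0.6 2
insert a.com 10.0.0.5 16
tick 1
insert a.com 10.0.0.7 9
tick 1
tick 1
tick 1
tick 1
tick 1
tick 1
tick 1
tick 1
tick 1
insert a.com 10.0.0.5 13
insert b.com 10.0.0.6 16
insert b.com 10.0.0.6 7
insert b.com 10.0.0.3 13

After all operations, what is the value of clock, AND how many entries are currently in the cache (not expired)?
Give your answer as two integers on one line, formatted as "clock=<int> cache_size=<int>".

Answer: clock=13 cache_size=2

Derivation:
Op 1: insert b.com -> 10.0.0.3 (expiry=0+8=8). clock=0
Op 2: tick 1 -> clock=1.
Op 3: insert b.com -> 10.0.0.3 (expiry=1+12=13). clock=1
Op 4: insert a.com -> 10.0.0.1 (expiry=1+2=3). clock=1
Op 5: tick 1 -> clock=2.
Op 6: tick 1 -> clock=3. purged={a.com}
Op 7: insert a.com -> 10.0.0.6 (expiry=3+2=5). clock=3
Op 8: insert a.com -> 10.0.0.5 (expiry=3+16=19). clock=3
Op 9: tick 1 -> clock=4.
Op 10: insert a.com -> 10.0.0.7 (expiry=4+9=13). clock=4
Op 11: tick 1 -> clock=5.
Op 12: tick 1 -> clock=6.
Op 13: tick 1 -> clock=7.
Op 14: tick 1 -> clock=8.
Op 15: tick 1 -> clock=9.
Op 16: tick 1 -> clock=10.
Op 17: tick 1 -> clock=11.
Op 18: tick 1 -> clock=12.
Op 19: tick 1 -> clock=13. purged={a.com,b.com}
Op 20: insert a.com -> 10.0.0.5 (expiry=13+13=26). clock=13
Op 21: insert b.com -> 10.0.0.6 (expiry=13+16=29). clock=13
Op 22: insert b.com -> 10.0.0.6 (expiry=13+7=20). clock=13
Op 23: insert b.com -> 10.0.0.3 (expiry=13+13=26). clock=13
Final clock = 13
Final cache (unexpired): {a.com,b.com} -> size=2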